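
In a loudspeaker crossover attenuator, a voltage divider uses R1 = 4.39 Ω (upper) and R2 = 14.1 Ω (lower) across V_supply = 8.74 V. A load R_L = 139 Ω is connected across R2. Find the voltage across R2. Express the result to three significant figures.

V_out ≈ 6.51 V

First combine the lower leg with the load: R2 ‖ R_L = 12.80 Ω.
Then V_out = V_supply · R2'/(R1 + R2') = 8.74 × 12.80/17.19 = 6.508 V.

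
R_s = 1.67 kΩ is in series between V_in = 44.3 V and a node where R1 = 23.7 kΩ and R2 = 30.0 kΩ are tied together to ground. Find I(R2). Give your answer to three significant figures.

I ≈ 1.31 mA

Parallel bank: R_p = 1/(1/23.7 + 1/30.0) = 13.24 kΩ.
Node voltage V_A = V_in · R_p/(R_s + R_p) = 44.3 × 0.8880 = 39.34 V.
Branch current I = V_A/R2 = 39.34/30.0 = 1.311 mA.
(Check via current divider: I_total = 2.971 mA; share G_k/ΣG = 0.4413 → same result.)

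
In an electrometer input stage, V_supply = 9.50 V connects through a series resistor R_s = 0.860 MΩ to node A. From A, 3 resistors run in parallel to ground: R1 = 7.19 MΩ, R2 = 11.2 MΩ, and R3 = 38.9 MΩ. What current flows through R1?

Parallel bank: R_p = 1/(1/7.19 + 1/11.2 + 1/38.9) = 3.936 MΩ.
V_A = 9.50 × 3.936/4.796 = 7.796 V.
I(R1) = V_A / R1 = 7.796/7.19 = 1.084 µA.

I ≈ 1.08 µA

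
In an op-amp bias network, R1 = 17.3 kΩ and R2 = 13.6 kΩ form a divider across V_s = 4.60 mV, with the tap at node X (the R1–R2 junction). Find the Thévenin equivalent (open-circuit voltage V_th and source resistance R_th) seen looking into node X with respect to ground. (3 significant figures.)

V_th ≈ 2.02 mV, R_th ≈ 7.61 kΩ

With X open, the divider is unloaded: V_th = 4.60 × 13.6/30.90 = 2.025 mV.
Zeroing V_s shorts the top of R1 to ground, so R_th = R1 ‖ R2 = 7.614 kΩ.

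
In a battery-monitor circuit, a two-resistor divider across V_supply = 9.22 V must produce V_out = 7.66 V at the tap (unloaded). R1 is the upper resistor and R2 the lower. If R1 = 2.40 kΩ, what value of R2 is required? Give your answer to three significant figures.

V_out/V_supply = R2/(R1+R2) = 0.8308.
Rearranging, R2 = R1·k/(1−k) = 2.40 × 4.910 = 11.78 kΩ.

R2 ≈ 11.8 kΩ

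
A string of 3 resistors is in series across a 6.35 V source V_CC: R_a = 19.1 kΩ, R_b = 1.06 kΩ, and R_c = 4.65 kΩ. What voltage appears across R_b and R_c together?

V ≈ 1.46 V

Total series resistance ΣR = 19.1 + 1.06 + 4.65 = 24.81 kΩ.
R_{R_b..R_c} = 1.06 + 4.65 = 5.710 kΩ.
By the voltage-divider rule, V = 6.35 × 5.710/24.81 = 1.461 V.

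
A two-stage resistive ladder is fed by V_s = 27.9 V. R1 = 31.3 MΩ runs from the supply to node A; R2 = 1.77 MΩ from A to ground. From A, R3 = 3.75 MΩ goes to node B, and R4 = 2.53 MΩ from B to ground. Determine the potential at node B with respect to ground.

The second stage (R3 + R4 = 6.280 MΩ) loads node A in parallel with R2.
Effective lower resistance at A: R2 ‖ 6.280 = 1.381 MΩ.
First divider: V_A = V_s · 1.381/(31.3 + 1.381) = 1.179 V.
Then the unloaded second divider: V_B = V_A × R4/(R3+R4) = 1.179 × 0.4029 = 0.4749 V.

V_B ≈ 0.475 V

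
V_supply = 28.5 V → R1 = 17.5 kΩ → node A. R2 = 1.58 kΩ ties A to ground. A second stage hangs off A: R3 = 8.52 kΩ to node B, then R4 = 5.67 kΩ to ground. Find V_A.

Node A sees R2 in parallel with the series input of stage 2, R3 + R4 = 14.19 kΩ.
Effective lower resistance at A: R2 ‖ 14.19 = 1.422 kΩ.
First divider: V_A = V_supply · 1.422/(17.5 + 1.422) = 2.141 V.

V_A ≈ 2.14 V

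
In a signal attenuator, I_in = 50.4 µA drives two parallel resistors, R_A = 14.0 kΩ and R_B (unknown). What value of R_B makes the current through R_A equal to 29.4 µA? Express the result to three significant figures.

R_B ≈ 19.6 kΩ

In a two-way split, I_A/I_in = R_B/(R_A + R_B).
With f = 0.5833, R_B = R_A · f/(1−f) = 14.0 × 1.400 = 19.60 kΩ.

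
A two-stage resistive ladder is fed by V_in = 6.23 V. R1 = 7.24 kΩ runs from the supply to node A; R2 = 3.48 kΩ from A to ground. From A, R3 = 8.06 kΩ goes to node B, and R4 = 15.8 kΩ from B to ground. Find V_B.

The second stage (R3 + R4 = 23.86 kΩ) loads node A in parallel with R2.
Effective lower resistance at A: R2 ‖ 23.86 = 3.037 kΩ.
So V_A = 6.23 × 0.2955 = 1.841 V.
Stage 2 is unloaded, so V_B = V_A · R4/(R3+R4) = 1.841 × 15.8/23.86 = 1.219 V.

V_B ≈ 1.22 V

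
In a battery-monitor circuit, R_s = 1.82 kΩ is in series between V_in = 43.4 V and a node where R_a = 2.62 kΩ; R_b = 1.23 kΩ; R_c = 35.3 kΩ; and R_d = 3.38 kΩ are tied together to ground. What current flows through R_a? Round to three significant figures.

Equivalent of the parallel group: R_p = 0.6584 kΩ.
Node voltage V_A = V_in · R_p/(R_s + R_p) = 43.4 × 0.2657 = 11.53 V.
I(R_a) = V_A / R_a = 11.53/2.62 = 4.400 mA.

I ≈ 4.40 mA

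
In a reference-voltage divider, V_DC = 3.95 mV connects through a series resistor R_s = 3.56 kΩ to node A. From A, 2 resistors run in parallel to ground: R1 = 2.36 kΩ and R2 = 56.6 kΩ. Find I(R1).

Combine the parallel branches: R_p = (1/2.36 + 1/56.6)⁻¹ = 2.266 kΩ.
V_A by voltage divider: V_A = 3.95 × 2.266/(3.56 + 2.266) = 1.536 mV.
Branch current I = V_A/R1 = 1.536/2.36 = 0.6509 µA.
(Check via current divider: I_total = 0.6780 µA; share G_k/ΣG = 0.9600 → same result.)

I ≈ 0.651 µA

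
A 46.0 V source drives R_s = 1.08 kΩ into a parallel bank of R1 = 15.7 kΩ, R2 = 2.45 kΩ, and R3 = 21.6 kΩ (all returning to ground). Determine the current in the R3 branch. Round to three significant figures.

Combine the parallel branches: R_p = (1/15.7 + 1/2.45 + 1/21.6)⁻¹ = 1.930 kΩ.
V_A = 46.0 × 1.930/3.010 = 29.49 V.
I(R3) = V_A / R3 = 29.49/21.6 = 1.365 mA.

I ≈ 1.37 mA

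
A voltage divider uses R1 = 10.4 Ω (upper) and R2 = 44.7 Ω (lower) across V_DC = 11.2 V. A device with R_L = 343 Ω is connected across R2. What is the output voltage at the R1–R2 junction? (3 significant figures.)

R2 ‖ R_L = (44.7 × 343)/(44.7 + 343) = 39.55 Ω.
Now apply the divider: V_out = 11.2 × 0.7918 = 8.868 V.

V_out ≈ 8.87 V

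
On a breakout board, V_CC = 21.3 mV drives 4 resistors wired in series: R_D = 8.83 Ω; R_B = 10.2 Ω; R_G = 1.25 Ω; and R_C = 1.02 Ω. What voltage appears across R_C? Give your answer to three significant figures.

V ≈ 1.02 mV

Total series resistance ΣR = 8.83 + 10.2 + 1.25 + 1.02 = 21.30 Ω.
Voltage divider: V = V_CC · (1.020 / 21.30) = 21.3 × 0.04789 = 1.020 mV.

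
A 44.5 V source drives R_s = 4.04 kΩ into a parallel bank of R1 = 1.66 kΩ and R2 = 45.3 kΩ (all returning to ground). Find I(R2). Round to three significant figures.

I ≈ 0.279 mA

Parallel bank: R_p = 1/(1/1.66 + 1/45.3) = 1.601 kΩ.
V_A by voltage divider: V_A = 44.5 × 1.601/(4.04 + 1.601) = 12.63 V.
Branch current I = V_A/R2 = 12.63/45.3 = 0.2788 mA.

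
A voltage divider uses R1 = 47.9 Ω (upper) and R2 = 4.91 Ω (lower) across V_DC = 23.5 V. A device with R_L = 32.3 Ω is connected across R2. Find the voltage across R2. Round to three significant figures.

V_out ≈ 1.92 V

The load sits in parallel with R2, giving an effective lower resistance R2' = R2·R_L/(R2+R_L) = 4.262 Ω.
Voltage divider with the loaded lower leg: V_out = 23.5 × 4.262/(47.9 + 4.262) = 23.5 × 0.08171 = 1.920 V.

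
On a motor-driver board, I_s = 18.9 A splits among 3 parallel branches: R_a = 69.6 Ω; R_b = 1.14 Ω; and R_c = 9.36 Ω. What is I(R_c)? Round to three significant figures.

Total conductance ΣG = 1/69.6 + 1/1.14 + 1/9.36 = 0.9984 (units of 1/Ω).
By the current-divider rule, I = I_s · G_k/ΣG = 18.9 × 0.1070 = 2.022 A.

I ≈ 2.02 A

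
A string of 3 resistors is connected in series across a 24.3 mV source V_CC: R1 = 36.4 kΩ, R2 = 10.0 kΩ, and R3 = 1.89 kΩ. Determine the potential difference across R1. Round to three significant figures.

Series total: ΣR = 36.4 + 10.0 + 1.89 = 48.29 kΩ.
V = V_CC · R/ΣR = 24.3 × 0.7538 = 18.32 mV.

V ≈ 18.3 mV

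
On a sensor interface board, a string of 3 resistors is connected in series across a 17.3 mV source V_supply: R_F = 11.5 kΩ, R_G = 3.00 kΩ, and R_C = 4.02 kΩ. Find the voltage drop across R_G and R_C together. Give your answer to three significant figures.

Total series resistance ΣR = 11.5 + 3.00 + 4.02 = 18.52 kΩ.
R_{R_G..R_C} = 3.00 + 4.02 = 7.020 kΩ.
By the voltage-divider rule, V = 17.3 × 7.020/18.52 = 6.558 mV.

V ≈ 6.56 mV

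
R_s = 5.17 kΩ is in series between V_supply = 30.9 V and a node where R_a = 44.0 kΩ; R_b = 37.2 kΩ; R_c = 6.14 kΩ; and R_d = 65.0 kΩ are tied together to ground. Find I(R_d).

Parallel bank: R_p = 1/(1/44.0 + 1/37.2 + 1/6.14 + 1/65.0) = 4.389 kΩ.
V_A by voltage divider: V_A = 30.9 × 4.389/(5.17 + 4.389) = 14.19 V.
I(R_d) = V_A / R_d = 14.19/65.0 = 0.2183 mA.

I ≈ 0.218 mA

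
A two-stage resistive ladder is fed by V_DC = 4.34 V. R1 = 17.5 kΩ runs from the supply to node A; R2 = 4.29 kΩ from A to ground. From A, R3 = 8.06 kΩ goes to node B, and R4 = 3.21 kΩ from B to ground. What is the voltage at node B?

V_B ≈ 0.186 V

Looking into the second stage from A: R3 + R4 = 11.27 kΩ appears in parallel with R2.
Effective lower resistance at A: R2 ‖ 11.27 = 3.107 kΩ.
First divider: V_A = V_DC · 3.107/(17.5 + 3.107) = 0.6544 V.
Then the unloaded second divider: V_B = V_A × R4/(R3+R4) = 0.6544 × 0.2848 = 0.1864 V.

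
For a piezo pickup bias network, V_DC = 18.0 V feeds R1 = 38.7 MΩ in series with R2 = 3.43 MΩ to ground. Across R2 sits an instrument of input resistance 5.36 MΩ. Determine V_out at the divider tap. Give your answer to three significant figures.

V_out ≈ 0.923 V

R2 ‖ R_L = (3.43 × 5.36)/(3.43 + 5.36) = 2.092 MΩ.
Now apply the divider: V_out = 18.0 × 0.05127 = 0.9229 V.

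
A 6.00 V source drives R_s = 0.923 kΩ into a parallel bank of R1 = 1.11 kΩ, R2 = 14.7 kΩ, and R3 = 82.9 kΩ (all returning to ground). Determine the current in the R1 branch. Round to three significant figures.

I ≈ 2.84 mA

Parallel bank: R_p = 1/(1/1.11 + 1/14.7 + 1/82.9) = 1.019 kΩ.
V_A by voltage divider: V_A = 6.00 × 1.019/(0.923 + 1.019) = 3.149 V.
Branch current I = V_A/R1 = 3.149/1.11 = 2.837 mA.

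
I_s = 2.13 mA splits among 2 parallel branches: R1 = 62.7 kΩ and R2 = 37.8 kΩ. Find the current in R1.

With just two branches, the current splits inversely with resistance.
I(R1) = 2.13 × 37.8/(62.7 + 37.8) = 2.13 × 0.3761 = 0.8011 mA.

I ≈ 0.801 mA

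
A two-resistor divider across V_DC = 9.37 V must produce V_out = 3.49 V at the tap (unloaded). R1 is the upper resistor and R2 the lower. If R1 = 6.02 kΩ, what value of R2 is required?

R2 ≈ 3.57 kΩ

Required fraction k = V_out/V_DC = 0.3725.
R2 = R1 · 0.3725/(1 − 0.3725) = 3.573 kΩ.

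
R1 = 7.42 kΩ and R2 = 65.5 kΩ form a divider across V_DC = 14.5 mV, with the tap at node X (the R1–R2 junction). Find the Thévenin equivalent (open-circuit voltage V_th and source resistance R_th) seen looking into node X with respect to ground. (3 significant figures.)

V_th ≈ 13.0 mV, R_th ≈ 6.66 kΩ

Open-circuit (no load on X): V_th = V_DC · R2/(R1 + R2) = 14.5 × 65.5/(7.420 + 65.5) = 13.02 mV.
Looking into X with the source shorted: R_th = R1·R2/(R1+R2) = 7.420 × 65.5/72.92 = 6.665 kΩ.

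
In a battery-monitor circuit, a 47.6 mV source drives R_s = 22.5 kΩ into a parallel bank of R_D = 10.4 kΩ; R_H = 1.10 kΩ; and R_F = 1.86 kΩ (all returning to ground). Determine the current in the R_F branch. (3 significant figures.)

I ≈ 0.717 µA

Combine the parallel branches: R_p = (1/10.4 + 1/1.10 + 1/1.86)⁻¹ = 0.6481 kΩ.
V_A by voltage divider: V_A = 47.6 × 0.6481/(22.5 + 0.6481) = 1.333 mV.
I(R_F) = V_A / R_F = 1.333/1.86 = 0.7165 µA.
(Check via current divider: I_total = 2.056 µA; share G_k/ΣG = 0.3485 → same result.)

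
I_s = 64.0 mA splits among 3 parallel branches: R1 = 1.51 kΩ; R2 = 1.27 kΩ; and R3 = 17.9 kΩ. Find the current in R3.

ΣG = 1/1.51 + 1/1.27 + 1/17.9 = 1.506.
By the current-divider rule, I = I_s · G_k/ΣG = 64.0 × 0.03711 = 2.375 mA.

I ≈ 2.37 mA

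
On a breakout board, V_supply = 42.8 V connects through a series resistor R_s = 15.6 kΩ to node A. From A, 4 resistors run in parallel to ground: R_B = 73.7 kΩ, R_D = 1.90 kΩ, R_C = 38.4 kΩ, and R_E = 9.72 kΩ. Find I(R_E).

Parallel bank: R_p = 1/(1/73.7 + 1/1.90 + 1/38.4 + 1/9.72) = 1.495 kΩ.
Node voltage V_A = V_supply · R_p/(R_s + R_p) = 42.8 × 0.08746 = 3.743 V.
Branch current I = V_A/R_E = 3.743/9.72 = 0.3851 mA.

I ≈ 0.385 mA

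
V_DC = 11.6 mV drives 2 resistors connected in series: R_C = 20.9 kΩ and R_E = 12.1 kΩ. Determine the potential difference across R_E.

ΣR = 20.9 + 12.1 = 33.00 kΩ.
By the voltage-divider rule, V = 11.6 × 12.10/33.00 = 4.253 mV.

V ≈ 4.25 mV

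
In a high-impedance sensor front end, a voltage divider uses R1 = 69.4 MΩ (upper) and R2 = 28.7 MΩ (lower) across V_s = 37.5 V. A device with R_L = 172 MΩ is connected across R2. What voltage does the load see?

The load sits in parallel with R2, giving an effective lower resistance R2' = R2·R_L/(R2+R_L) = 24.60 MΩ.
Voltage divider with the loaded lower leg: V_out = 37.5 × 24.60/(69.4 + 24.60) = 37.5 × 0.2617 = 9.813 V.

V_out ≈ 9.81 V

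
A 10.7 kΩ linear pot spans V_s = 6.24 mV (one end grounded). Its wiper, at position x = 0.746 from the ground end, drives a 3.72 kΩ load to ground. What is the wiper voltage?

Lower segment x·R_p = 7.982 kΩ; upper segment (1−x)·R_p = 2.718 kΩ.
R_L loads the lower segment: effective lower R = 2.537 kΩ.
Loaded-divider output: V_out = 6.24 × 0.4828 = 3.013 mV.
(Unloaded: V_out = x·V_s = 4.66 mV.)

V_out ≈ 3.01 mV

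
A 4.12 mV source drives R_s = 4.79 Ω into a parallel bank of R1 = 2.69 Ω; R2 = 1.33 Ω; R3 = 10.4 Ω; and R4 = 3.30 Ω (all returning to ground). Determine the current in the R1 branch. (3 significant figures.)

I ≈ 0.185 mA

Parallel bank: R_p = 1/(1/2.69 + 1/1.33 + 1/10.4 + 1/3.30) = 0.6567 Ω.
V_A = 4.12 × 0.6567/5.447 = 0.4967 mV.
I(R1) = V_A / R1 = 0.4967/2.69 = 0.1847 mA.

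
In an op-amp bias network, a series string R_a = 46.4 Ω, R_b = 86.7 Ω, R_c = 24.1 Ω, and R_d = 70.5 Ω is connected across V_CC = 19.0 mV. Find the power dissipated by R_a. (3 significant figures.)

ΣR = 227.7 Ω → I = 19.0/227.7 = 0.08344 mA.
P = I²R = 0.006963 × 46.4 = 0.3231 µW.

P ≈ 0.323 µW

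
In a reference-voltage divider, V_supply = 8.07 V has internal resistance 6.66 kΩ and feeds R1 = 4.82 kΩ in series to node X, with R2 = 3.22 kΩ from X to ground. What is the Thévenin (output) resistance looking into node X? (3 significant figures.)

R_th ≈ 2.51 kΩ

R1' = 6.66 + 4.82 = 11.48 kΩ (source resistance + R1).
Zeroing V_supply shorts the top of R1' to ground, so R_th = R1' ‖ R2 = 2.515 kΩ.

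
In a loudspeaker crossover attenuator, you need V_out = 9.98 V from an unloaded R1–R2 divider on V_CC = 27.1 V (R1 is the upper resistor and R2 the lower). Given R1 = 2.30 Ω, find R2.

R2 ≈ 1.34 Ω

Required fraction k = V_out/V_CC = 0.3683.
So R2 = R1 · V_out/(V_CC − V_out) = 2.30 × 9.98/(27.1 − 9.98) = 2.30 × 0.5829 = 1.341 Ω.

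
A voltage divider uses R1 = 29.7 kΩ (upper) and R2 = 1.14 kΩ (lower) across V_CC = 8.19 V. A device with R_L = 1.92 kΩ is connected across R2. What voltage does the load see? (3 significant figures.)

V_out ≈ 0.193 V

R2 ‖ R_L = (1.14 × 1.92)/(1.14 + 1.92) = 0.7153 kΩ.
Then V_out = V_CC · R2'/(R1 + R2') = 8.19 × 0.7153/30.42 = 0.1926 V.
(Unloaded it would be 0.303 V; the load pulls it down.)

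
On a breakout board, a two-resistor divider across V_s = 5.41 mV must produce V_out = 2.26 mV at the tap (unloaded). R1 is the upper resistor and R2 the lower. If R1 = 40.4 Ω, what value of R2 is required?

R2 ≈ 29.0 Ω

V_out/V_s = R2/(R1+R2) = 0.4177.
Rearranging, R2 = R1·k/(1−k) = 40.4 × 0.7175 = 28.99 Ω.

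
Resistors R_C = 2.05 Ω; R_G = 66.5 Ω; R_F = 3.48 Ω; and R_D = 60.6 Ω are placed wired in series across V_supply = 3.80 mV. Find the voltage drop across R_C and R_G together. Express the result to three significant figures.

ΣR = 2.05 + 66.5 + 3.48 + 60.6 = 132.6 Ω.
R_{R_C..R_G} = 2.05 + 66.5 = 68.55 Ω.
By the voltage-divider rule, V = 3.80 × 68.55/132.6 = 1.964 mV.

V ≈ 1.96 mV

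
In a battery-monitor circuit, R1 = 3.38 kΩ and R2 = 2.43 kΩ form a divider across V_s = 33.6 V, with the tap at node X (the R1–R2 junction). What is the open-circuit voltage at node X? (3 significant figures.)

Open-circuit (no load on X): V_th = V_s · R2/(R1 + R2) = 33.6 × 2.43/(3.380 + 2.43) = 14.05 V.

V_th ≈ 14.1 V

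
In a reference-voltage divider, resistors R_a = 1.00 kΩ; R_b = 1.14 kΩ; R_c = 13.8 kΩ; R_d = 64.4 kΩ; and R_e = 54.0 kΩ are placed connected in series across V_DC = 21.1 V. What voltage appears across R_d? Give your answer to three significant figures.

ΣR = 1.00 + 1.14 + 13.8 + 64.4 + 54.0 = 134.3 kΩ.
V = V_DC · R/ΣR = 21.1 × 0.4794 = 10.11 V.

V ≈ 10.1 V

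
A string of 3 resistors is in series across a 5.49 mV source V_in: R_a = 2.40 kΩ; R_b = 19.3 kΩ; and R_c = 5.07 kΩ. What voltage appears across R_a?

Total series resistance ΣR = 2.40 + 19.3 + 5.07 = 26.77 kΩ.
Voltage divider: V = V_in · (2.400 / 26.77) = 5.49 × 0.08965 = 0.4922 mV.

V ≈ 0.492 mV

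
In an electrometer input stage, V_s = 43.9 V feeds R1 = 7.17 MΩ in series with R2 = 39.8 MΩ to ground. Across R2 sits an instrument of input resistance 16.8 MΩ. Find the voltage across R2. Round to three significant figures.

The load sits in parallel with R2, giving an effective lower resistance R2' = R2·R_L/(R2+R_L) = 11.81 MΩ.
Voltage divider with the loaded lower leg: V_out = 43.9 × 11.81/(7.17 + 11.81) = 43.9 × 0.6223 = 27.32 V.
(Unloaded it would be 37.2 V; the load pulls it down.)

V_out ≈ 27.3 V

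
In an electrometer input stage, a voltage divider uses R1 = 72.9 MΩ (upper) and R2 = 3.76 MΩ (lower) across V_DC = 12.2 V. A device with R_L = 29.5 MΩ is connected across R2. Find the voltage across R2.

The load sits in parallel with R2, giving an effective lower resistance R2' = R2·R_L/(R2+R_L) = 3.335 MΩ.
Voltage divider with the loaded lower leg: V_out = 12.2 × 3.335/(72.9 + 3.335) = 12.2 × 0.04375 = 0.5337 V.

V_out ≈ 0.534 V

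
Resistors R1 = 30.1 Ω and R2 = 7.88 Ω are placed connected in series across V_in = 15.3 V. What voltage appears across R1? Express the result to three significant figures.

Series total: ΣR = 30.1 + 7.88 = 37.98 Ω.
V = V_in · R/ΣR = 15.3 × 0.7925 = 12.13 V.

V ≈ 12.1 V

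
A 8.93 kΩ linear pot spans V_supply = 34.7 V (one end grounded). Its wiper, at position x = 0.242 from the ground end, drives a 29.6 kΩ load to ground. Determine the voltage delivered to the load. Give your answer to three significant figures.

Split the track: R_lower = x·R_p = 2.161 kΩ, R_upper = (1−x)·R_p = 6.769 kΩ.
Lower segment in parallel with the load: 2.161 ‖ 29.6 = 2.014 kΩ.
V_out = 34.7 × 2.014/(6.769 + 2.014) = 7.957 V.

V_out ≈ 7.96 V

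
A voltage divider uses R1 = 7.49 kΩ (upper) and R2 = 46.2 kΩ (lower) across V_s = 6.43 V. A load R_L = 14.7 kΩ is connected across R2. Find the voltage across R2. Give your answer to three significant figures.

R2 ‖ R_L = (46.2 × 14.7)/(46.2 + 14.7) = 11.15 kΩ.
Then V_out = V_s · R2'/(R1 + R2') = 6.43 × 11.15/18.64 = 3.847 V.

V_out ≈ 3.85 V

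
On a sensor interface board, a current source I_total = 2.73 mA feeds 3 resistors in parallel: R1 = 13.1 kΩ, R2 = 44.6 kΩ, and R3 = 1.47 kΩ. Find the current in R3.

I ≈ 2.38 mA

Total conductance ΣG = 1/13.1 + 1/44.6 + 1/1.47 = 0.7790 (units of 1/kΩ).
Current divider: I(R3) = I_total · G_k/ΣG = 2.73 × (0.6803/0.7790) = 2.73 × 0.8732 = 2.384 mA.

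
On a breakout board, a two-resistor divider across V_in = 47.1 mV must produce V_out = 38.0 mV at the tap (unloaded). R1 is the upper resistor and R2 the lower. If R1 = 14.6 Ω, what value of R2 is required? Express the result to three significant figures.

R2 ≈ 61.0 Ω

V_out/V_in = R2/(R1+R2) = 0.8068.
So R2 = R1 · V_out/(V_in − V_out) = 14.6 × 38.0/(47.1 − 38.0) = 14.6 × 4.176 = 60.97 Ω.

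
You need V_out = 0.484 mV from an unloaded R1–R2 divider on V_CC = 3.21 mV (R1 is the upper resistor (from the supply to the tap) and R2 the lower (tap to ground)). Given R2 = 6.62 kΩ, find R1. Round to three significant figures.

The divider ratio is R2/(R1+R2) = 0.484/3.21 = 0.1508.
So R1 = R2 · (V_CC/V_out − 1) = 6.62 × (3.21/0.484 − 1) = 6.62 × 5.632 = 37.29 kΩ.

R1 ≈ 37.3 kΩ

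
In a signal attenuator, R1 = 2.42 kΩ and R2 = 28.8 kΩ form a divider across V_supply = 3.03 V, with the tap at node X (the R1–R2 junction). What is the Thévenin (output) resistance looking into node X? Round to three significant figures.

Looking into X with the source shorted: R_th = R1·R2/(R1+R2) = 2.420 × 28.8/31.22 = 2.232 kΩ.

R_th ≈ 2.23 kΩ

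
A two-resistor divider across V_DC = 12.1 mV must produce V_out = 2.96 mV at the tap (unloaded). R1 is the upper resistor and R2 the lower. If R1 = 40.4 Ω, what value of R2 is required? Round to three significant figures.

Required fraction k = V_out/V_DC = 0.2446.
Rearranging, R2 = R1·k/(1−k) = 40.4 × 0.3239 = 13.08 Ω.

R2 ≈ 13.1 Ω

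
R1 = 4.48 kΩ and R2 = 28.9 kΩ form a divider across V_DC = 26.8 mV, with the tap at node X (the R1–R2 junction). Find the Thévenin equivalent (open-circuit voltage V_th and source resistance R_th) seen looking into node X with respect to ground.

Open-circuit (no load on X): V_th = V_DC · R2/(R1 + R2) = 26.8 × 28.9/(4.480 + 28.9) = 23.20 mV.
Looking into X with the source shorted: R_th = R1·R2/(R1+R2) = 4.480 × 28.9/33.38 = 3.879 kΩ.

V_th ≈ 23.2 mV, R_th ≈ 3.88 kΩ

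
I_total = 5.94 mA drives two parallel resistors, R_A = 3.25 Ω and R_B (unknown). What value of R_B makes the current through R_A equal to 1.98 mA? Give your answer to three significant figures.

Two-branch current divider: I_A = I_total · R_B/(R_A + R_B).
With f = 0.3333, R_B = R_A · f/(1−f) = 3.25 × 0.5000 = 1.625 Ω.

R_B ≈ 1.62 Ω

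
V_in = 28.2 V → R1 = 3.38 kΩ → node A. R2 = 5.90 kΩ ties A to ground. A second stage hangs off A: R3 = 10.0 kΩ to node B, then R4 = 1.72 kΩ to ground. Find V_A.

V_A ≈ 15.2 V

Node A sees R2 in parallel with the series input of stage 2, R3 + R4 = 11.72 kΩ.
Effective lower resistance at A: R2 ‖ 11.72 = 3.924 kΩ.
First divider: V_A = V_in · 3.924/(3.38 + 3.924) = 15.15 V.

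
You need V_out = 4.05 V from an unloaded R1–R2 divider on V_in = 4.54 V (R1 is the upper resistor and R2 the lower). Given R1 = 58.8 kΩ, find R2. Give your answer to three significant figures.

R2 ≈ 486 kΩ

Required fraction k = V_out/V_in = 0.8921.
Rearranging, R2 = R1·k/(1−k) = 58.8 × 8.265 = 486.0 kΩ.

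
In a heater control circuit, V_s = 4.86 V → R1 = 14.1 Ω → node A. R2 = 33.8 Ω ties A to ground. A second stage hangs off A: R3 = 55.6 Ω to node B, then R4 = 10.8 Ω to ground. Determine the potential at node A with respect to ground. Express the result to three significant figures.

V_A ≈ 2.98 V

Node A sees R2 in parallel with the series input of stage 2, R3 + R4 = 66.40 Ω.
R2 ‖ (R3+R4) = 22.40 Ω.
V_A = 4.86 × 22.40/(14.1 + 22.40) = 2.982 V.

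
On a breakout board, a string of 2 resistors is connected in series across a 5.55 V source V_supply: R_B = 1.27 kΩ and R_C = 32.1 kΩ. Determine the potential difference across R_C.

Total series resistance ΣR = 1.27 + 32.1 = 33.37 kΩ.
V = V_supply · R/ΣR = 5.55 × 0.9619 = 5.339 V.

V ≈ 5.34 V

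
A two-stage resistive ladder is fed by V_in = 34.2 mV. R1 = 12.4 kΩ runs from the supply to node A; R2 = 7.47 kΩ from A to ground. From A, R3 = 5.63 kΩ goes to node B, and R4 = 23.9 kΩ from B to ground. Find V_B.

Looking into the second stage from A: R3 + R4 = 29.53 kΩ appears in parallel with R2.
R2 ‖ (R3+R4) = 5.962 kΩ.
V_A = 34.2 × 5.962/(12.4 + 5.962) = 11.10 mV.
V_B = V_A × 0.8093 = 8.987 mV.

V_B ≈ 8.99 mV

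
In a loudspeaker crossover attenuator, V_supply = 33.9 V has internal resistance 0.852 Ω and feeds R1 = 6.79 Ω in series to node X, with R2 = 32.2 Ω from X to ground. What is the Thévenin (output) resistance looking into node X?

R1' = 0.852 + 6.79 = 7.642 Ω (source resistance + R1).
With V_supply suppressed (replaced by a short), R_th = R1' ‖ R2 = (7.642 × 32.2)/(7.642 + 32.2) = 6.176 Ω.

R_th ≈ 6.18 Ω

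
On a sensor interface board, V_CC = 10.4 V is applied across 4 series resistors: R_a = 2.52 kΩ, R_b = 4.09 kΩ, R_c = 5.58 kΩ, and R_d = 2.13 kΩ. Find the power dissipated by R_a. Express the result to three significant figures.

P ≈ 1.33 mW

ΣR = 14.32 kΩ → I = 10.4/14.32 = 0.7263 mA.
V(R_a) = I·R = 1.830 V; P = V·I = 1.830 × 0.7263 = 1.329 mW.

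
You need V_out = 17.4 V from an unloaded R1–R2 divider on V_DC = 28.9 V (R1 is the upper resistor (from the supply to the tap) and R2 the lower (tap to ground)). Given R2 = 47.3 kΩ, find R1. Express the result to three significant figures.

The divider ratio is R2/(R1+R2) = 17.4/28.9 = 0.6021.
R1 = R2·(1/k − 1) = 47.3 × 0.6609 = 31.26 kΩ.

R1 ≈ 31.3 kΩ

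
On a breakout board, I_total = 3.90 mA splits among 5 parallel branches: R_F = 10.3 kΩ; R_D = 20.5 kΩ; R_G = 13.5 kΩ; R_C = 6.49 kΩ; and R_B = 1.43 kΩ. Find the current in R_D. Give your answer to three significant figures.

I ≈ 0.177 mA

Conductances: ΣG = 1/10.3 + 1/20.5 + 1/13.5 + 1/6.49 + 1/1.43 = 1.073 (1/kΩ).
Current divider: I(R_D) = I_total · G_k/ΣG = 3.90 × (0.04878/1.073) = 3.90 × 0.04545 = 0.1772 mA.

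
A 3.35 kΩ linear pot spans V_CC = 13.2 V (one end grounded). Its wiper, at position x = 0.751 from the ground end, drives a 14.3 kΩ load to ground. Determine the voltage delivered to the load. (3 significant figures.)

V_out ≈ 9.50 V

Split the track: R_lower = x·R_p = 2.516 kΩ, R_upper = (1−x)·R_p = 0.8342 kΩ.
Lower segment in parallel with the load: 2.516 ‖ 14.3 = 2.139 kΩ.
Then V_out = V_CC · 2.139/(0.8342 + 2.139) = 9.497 V.
(Unloaded: V_out = x·V_CC = 9.91 V.)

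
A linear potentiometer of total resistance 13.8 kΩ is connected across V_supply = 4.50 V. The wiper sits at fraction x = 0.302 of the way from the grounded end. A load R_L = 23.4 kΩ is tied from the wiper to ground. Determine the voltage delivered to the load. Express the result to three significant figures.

V_out ≈ 1.21 V

The pot divides into 9.632 kΩ above the wiper and 4.168 kΩ below.
Lower segment in parallel with the load: 4.168 ‖ 23.4 = 3.538 kΩ.
V_out = 4.50 × 3.538/(9.632 + 3.538) = 1.209 V.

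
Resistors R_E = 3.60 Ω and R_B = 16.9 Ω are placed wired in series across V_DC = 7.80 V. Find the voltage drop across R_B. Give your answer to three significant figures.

V ≈ 6.43 V

Total series resistance ΣR = 3.60 + 16.9 = 20.50 Ω.
By the voltage-divider rule, V = 7.80 × 16.90/20.50 = 6.430 V.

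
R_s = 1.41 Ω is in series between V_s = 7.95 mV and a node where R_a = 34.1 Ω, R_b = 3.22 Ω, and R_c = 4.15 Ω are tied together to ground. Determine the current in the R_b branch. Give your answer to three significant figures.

I ≈ 1.36 mA

Combine the parallel branches: R_p = (1/34.1 + 1/3.22 + 1/4.15)⁻¹ = 1.722 Ω.
V_A = 7.95 × 1.722/3.132 = 4.371 mV.
Branch current I = V_A/R_b = 4.371/3.22 = 1.357 mA.
(Equivalently: I_total = 2.539 mA, then current-divider fraction G_k/ΣG = 0.5347.)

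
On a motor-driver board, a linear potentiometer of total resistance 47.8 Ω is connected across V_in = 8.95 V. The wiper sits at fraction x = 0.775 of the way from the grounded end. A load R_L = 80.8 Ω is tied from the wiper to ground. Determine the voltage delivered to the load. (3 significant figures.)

V_out ≈ 6.29 V

Lower segment x·R_p = 37.05 Ω; upper segment (1−x)·R_p = 10.75 Ω.
(x·R_p) ‖ R_L = 25.40 Ω.
Loaded-divider output: V_out = 8.95 × 0.7025 = 6.288 V.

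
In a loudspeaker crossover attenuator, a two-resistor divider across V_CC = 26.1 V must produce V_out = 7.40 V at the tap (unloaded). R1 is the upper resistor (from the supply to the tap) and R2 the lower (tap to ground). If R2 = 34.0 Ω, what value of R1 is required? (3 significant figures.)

The divider ratio is R2/(R1+R2) = 7.40/26.1 = 0.2835.
Rearranging, R1 = R2·(1−k)/k = 34.0 × 2.527 = 85.92 Ω.

R1 ≈ 85.9 Ω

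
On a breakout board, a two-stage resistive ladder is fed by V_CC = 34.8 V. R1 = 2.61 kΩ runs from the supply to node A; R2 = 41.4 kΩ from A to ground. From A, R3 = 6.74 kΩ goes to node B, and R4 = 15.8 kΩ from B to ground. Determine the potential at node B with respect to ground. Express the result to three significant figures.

Looking into the second stage from A: R3 + R4 = 22.54 kΩ appears in parallel with R2.
Effective lower resistance at A: R2 ‖ 22.54 = 14.59 kΩ.
So V_A = 34.8 × 0.8483 = 29.52 V.
V_B = V_A × 0.7010 = 20.69 V.

V_B ≈ 20.7 V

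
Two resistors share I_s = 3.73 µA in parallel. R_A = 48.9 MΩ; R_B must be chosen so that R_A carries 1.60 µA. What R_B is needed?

Two-branch current divider: I_A = I_s · R_B/(R_A + R_B).
1.60/3.73 = R_B/(R_A + R_B) → R_B = R_A · (0.4290)/(1 − 0.4290) = 48.9 × 0.7512 = 36.73 MΩ.

R_B ≈ 36.7 MΩ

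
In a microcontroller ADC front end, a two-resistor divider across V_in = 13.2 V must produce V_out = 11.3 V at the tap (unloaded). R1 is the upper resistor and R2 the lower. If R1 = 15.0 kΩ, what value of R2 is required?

R2 ≈ 89.2 kΩ

V_out/V_in = R2/(R1+R2) = 0.8561.
So R2 = R1 · V_out/(V_in − V_out) = 15.0 × 11.3/(13.2 − 11.3) = 15.0 × 5.947 = 89.21 kΩ.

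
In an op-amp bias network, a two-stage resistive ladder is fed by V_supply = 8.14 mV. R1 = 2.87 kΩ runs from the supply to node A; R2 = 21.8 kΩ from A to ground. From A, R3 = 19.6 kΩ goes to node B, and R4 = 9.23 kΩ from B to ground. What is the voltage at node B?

V_B ≈ 2.12 mV

Node A sees R2 in parallel with the series input of stage 2, R3 + R4 = 28.83 kΩ.
R2 ‖ (R3+R4) = 12.41 kΩ.
First divider: V_A = V_supply · 12.41/(2.87 + 12.41) = 6.611 mV.
V_B = V_A × 0.3202 = 2.117 mV.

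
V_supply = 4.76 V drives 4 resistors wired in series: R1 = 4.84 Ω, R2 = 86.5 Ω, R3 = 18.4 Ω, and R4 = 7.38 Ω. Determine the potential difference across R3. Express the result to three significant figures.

V ≈ 0.748 V

ΣR = 4.84 + 86.5 + 18.4 + 7.38 = 117.1 Ω.
Voltage divider: V = V_supply · (18.40 / 117.1) = 4.76 × 0.1571 = 0.7478 V.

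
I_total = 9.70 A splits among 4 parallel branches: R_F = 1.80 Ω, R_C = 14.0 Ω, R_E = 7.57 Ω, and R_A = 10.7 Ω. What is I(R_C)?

Conductances: ΣG = 1/1.80 + 1/14.0 + 1/7.57 + 1/10.7 = 0.8525 (1/Ω).
Current divider: I(R_C) = I_total · G_k/ΣG = 9.70 × (0.07143/0.8525) = 9.70 × 0.08378 = 0.8127 A.

I ≈ 0.813 A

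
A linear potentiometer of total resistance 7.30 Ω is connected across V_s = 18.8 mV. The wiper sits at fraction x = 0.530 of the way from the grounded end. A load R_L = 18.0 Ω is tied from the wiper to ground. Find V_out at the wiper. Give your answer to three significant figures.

V_out ≈ 9.05 mV

Split the track: R_lower = x·R_p = 3.869 Ω, R_upper = (1−x)·R_p = 3.431 Ω.
R_L loads the lower segment: effective lower R = 3.185 Ω.
V_out = 18.8 × 3.185/(3.431 + 3.185) = 9.050 mV.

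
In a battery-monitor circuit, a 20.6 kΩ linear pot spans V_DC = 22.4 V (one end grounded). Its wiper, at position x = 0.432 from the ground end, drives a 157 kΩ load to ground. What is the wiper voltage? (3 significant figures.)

Lower segment x·R_p = 8.899 kΩ; upper segment (1−x)·R_p = 11.70 kΩ.
(x·R_p) ‖ R_L = 8.422 kΩ.
V_out = 22.4 × 8.422/(11.70 + 8.422) = 9.375 V.
(Unloaded: V_out = x·V_DC = 9.68 V.)

V_out ≈ 9.37 V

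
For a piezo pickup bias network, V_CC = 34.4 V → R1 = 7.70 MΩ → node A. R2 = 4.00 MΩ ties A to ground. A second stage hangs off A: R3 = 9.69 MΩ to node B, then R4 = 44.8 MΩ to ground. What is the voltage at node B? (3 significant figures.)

V_B ≈ 9.22 V

Looking into the second stage from A: R3 + R4 = 54.49 MΩ appears in parallel with R2.
R2 ‖ (R3+R4) = 3.726 MΩ.
First divider: V_A = V_CC · 3.726/(7.70 + 3.726) = 11.22 V.
Stage 2 is unloaded, so V_B = V_A · R4/(R3+R4) = 11.22 × 44.8/54.49 = 9.224 V.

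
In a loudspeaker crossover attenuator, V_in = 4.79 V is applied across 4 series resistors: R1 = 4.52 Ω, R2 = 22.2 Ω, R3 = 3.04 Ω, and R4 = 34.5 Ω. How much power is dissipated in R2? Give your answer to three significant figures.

Series current I = V_in/ΣR = 4.79/64.26 = 0.07454 A.
P(R2) = I²·R2 = (0.07454)² × 22.2 = 0.1234 W.

P ≈ 0.123 W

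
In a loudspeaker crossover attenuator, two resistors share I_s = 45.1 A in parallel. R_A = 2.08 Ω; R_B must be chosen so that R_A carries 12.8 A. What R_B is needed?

The fraction through R_A equals R_B/(R_A+R_B).
With f = 0.2838, R_B = R_A · f/(1−f) = 2.08 × 0.3963 = 0.8243 Ω.

R_B ≈ 0.824 Ω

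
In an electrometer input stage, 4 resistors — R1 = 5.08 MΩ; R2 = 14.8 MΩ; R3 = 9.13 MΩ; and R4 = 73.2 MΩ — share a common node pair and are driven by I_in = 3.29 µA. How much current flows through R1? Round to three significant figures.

I ≈ 1.67 µA

Conductances: ΣG = 1/5.08 + 1/14.8 + 1/9.13 + 1/73.2 = 0.3876 (1/MΩ).
By the current-divider rule, I = I_in · G_k/ΣG = 3.29 × 0.5079 = 1.671 µA.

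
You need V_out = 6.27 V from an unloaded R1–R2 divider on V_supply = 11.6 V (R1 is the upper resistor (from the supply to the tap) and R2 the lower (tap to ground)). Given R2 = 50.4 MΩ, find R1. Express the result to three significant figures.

The divider ratio is R2/(R1+R2) = 6.27/11.6 = 0.5405.
R1 = R2·(1/k − 1) = 50.4 × 0.8501 = 42.84 MΩ.

R1 ≈ 42.8 MΩ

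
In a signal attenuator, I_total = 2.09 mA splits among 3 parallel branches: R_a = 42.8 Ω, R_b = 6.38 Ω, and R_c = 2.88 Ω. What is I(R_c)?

I ≈ 1.38 mA

Conductances: ΣG = 1/42.8 + 1/6.38 + 1/2.88 = 0.5273 (1/Ω).
R_c takes the fraction G_k/ΣG = 0.3472/0.5273 = 0.6585, so I = 2.09 × 0.6585 = 1.376 mA.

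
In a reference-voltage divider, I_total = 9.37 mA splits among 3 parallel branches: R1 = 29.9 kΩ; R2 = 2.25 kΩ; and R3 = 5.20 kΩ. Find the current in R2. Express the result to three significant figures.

Conductances: ΣG = 1/29.9 + 1/2.25 + 1/5.20 = 0.6702 (1/kΩ).
R2 takes the fraction G_k/ΣG = 0.4444/0.6702 = 0.6632, so I = 9.37 × 0.6632 = 6.214 mA.

I ≈ 6.21 mA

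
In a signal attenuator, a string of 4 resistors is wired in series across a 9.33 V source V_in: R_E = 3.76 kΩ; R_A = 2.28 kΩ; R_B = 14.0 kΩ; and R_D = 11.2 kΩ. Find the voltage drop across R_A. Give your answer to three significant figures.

Series total: ΣR = 3.76 + 2.28 + 14.0 + 11.2 = 31.24 kΩ.
By the voltage-divider rule, V = 9.33 × 2.280/31.24 = 0.6809 V.

V ≈ 0.681 V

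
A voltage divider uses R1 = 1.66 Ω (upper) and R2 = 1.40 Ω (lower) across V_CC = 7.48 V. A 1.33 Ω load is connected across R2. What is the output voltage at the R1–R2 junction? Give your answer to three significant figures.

The load sits in parallel with R2, giving an effective lower resistance R2' = R2·R_L/(R2+R_L) = 0.6821 Ω.
Voltage divider with the loaded lower leg: V_out = 7.48 × 0.6821/(1.66 + 0.6821) = 7.48 × 0.2912 = 2.178 V.

V_out ≈ 2.18 V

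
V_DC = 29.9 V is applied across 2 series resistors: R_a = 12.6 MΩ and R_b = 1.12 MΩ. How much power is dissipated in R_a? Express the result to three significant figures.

Series current I = V_DC/ΣR = 29.9/13.72 = 2.179 µA.
P = I²R = 4.749 × 12.6 = 59.84 µW.

P ≈ 59.8 µW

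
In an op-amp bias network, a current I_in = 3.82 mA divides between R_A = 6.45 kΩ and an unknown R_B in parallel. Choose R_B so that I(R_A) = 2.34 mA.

The fraction through R_A equals R_B/(R_A+R_B).
With f = 0.6126, R_B = R_A · f/(1−f) = 6.45 × 1.581 = 10.20 kΩ.

R_B ≈ 10.2 kΩ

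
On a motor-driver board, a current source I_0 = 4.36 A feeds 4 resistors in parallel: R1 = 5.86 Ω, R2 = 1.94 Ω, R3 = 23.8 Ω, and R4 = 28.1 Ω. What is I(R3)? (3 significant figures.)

I ≈ 0.240 A

Conductances: ΣG = 1/5.86 + 1/1.94 + 1/23.8 + 1/28.1 = 0.7637 (1/Ω).
R3 takes the fraction G_k/ΣG = 0.04202/0.7637 = 0.05502, so I = 4.36 × 0.05502 = 0.2399 A.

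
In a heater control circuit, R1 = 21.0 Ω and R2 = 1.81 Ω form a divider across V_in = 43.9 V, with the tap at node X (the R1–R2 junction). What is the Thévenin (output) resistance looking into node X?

R_th ≈ 1.67 Ω

Zeroing V_in shorts the top of R1 to ground, so R_th = R1 ‖ R2 = 1.666 Ω.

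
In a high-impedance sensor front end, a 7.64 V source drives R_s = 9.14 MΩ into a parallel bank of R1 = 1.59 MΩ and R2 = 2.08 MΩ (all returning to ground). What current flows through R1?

Equivalent of the parallel group: R_p = 0.9011 MΩ.
V_A by voltage divider: V_A = 7.64 × 0.9011/(9.14 + 0.9011) = 0.6857 V.
I(R1) = V_A / R1 = 0.6857/1.59 = 0.4312 µA.

I ≈ 0.431 µA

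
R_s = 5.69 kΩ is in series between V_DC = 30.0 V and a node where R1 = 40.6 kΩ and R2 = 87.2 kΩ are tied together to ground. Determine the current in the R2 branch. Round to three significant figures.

Parallel bank: R_p = 1/(1/40.6 + 1/87.2) = 27.70 kΩ.
V_A by voltage divider: V_A = 30.0 × 27.70/(5.69 + 27.70) = 24.89 V.
I(R2) = V_A / R2 = 24.89/87.2 = 0.2854 mA.

I ≈ 0.285 mA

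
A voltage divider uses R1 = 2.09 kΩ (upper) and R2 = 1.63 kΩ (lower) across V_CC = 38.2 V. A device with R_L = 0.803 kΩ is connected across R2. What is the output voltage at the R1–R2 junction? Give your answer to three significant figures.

First combine the lower leg with the load: R2 ‖ R_L = 0.5380 kΩ.
Voltage divider with the loaded lower leg: V_out = 38.2 × 0.5380/(2.09 + 0.5380) = 38.2 × 0.2047 = 7.820 V.
(Unloaded it would be 16.7 V; the load pulls it down.)

V_out ≈ 7.82 V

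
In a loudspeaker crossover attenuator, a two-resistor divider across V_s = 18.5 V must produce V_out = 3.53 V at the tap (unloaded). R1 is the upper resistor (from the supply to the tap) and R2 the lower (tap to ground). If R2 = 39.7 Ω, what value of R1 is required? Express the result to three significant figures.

Required fraction k = V_out/V_s = 0.1908.
R1 = R2·(1/k − 1) = 39.7 × 4.241 = 168.4 Ω.

R1 ≈ 168 Ω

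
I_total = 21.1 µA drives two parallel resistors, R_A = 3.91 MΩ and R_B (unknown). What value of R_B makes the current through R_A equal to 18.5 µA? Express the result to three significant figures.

R_B ≈ 27.8 MΩ

The fraction through R_A equals R_B/(R_A+R_B).
18.5/21.1 = R_B/(R_A + R_B) → R_B = R_A · (0.8768)/(1 − 0.8768) = 3.91 × 7.115 = 27.82 MΩ.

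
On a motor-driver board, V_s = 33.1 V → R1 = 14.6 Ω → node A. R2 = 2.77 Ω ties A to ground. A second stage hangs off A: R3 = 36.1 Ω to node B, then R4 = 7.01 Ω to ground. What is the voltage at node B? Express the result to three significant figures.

Node A sees R2 in parallel with the series input of stage 2, R3 + R4 = 43.11 Ω.
R2 ‖ (R3+R4) = 2.603 Ω.
So V_A = 33.1 × 0.1513 = 5.008 V.
V_B = V_A × 0.1626 = 0.8143 V.

V_B ≈ 0.814 V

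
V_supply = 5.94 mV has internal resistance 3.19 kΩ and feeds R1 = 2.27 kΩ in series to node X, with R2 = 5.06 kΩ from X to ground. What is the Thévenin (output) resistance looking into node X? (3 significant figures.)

R1' = 3.19 + 2.27 = 5.460 kΩ (source resistance + R1).
Zeroing V_supply shorts the top of R1' to ground, so R_th = R1' ‖ R2 = 2.626 kΩ.

R_th ≈ 2.63 kΩ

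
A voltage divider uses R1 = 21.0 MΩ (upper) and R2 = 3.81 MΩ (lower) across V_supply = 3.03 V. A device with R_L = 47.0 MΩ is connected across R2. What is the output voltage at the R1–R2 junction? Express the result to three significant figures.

R2 ‖ R_L = (3.81 × 47.0)/(3.81 + 47.0) = 3.524 MΩ.
Now apply the divider: V_out = 3.03 × 0.1437 = 0.4354 V.
(Unloaded it would be 0.465 V; the load pulls it down.)

V_out ≈ 0.435 V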